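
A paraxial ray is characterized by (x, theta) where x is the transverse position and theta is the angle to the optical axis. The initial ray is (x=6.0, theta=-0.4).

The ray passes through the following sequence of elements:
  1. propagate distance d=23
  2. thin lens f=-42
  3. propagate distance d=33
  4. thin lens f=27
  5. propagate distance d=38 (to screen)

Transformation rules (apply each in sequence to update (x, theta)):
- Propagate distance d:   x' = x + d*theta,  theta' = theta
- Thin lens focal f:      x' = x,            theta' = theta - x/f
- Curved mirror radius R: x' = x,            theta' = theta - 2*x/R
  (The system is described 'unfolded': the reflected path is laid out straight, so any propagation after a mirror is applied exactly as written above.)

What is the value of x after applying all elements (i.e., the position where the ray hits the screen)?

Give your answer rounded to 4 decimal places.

Answer: -10.3894

Derivation:
Initial: x=6.0000 theta=-0.4000
After 1 (propagate distance d=23): x=-3.2000 theta=-0.4000
After 2 (thin lens f=-42): x=-3.2000 theta=-10/21 (≈-0.4762)
After 3 (propagate distance d=33): x=-662/35 (≈-18.9143) theta=-10/21 (≈-0.4762)
After 4 (thin lens f=27): x=-662/35 (≈-18.9143) theta=212/945 (≈0.2243)
After 5 (propagate distance d=38 (to screen)): x=-9818/945 (≈-10.3894) theta=212/945 (≈0.2243)
Rounded to 4 decimal places: x = -10.3894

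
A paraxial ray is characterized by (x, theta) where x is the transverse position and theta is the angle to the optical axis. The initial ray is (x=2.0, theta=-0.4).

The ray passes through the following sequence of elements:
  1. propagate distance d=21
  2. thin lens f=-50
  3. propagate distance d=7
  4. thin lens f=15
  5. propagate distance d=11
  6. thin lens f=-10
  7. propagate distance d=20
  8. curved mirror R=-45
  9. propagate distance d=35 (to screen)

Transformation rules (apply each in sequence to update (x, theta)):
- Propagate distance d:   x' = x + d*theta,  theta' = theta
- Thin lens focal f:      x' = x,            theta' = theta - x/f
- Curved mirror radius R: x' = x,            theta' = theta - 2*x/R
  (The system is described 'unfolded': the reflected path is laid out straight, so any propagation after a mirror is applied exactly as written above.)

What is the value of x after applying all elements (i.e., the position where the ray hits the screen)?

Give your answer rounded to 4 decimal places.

Answer: -82.4278

Derivation:
Initial: x=2.0000 theta=-0.4000
After 1 (propagate distance d=21): x=-6.4000 theta=-0.4000
After 2 (thin lens f=-50): x=-6.4000 theta=-0.5280
After 3 (propagate distance d=7): x=-10.0960 theta=-0.5280
After 4 (thin lens f=15): x=-10.0960 theta=272/1875 (≈0.1451)
After 5 (propagate distance d=11): x=-15938/1875 (≈-8.5003) theta=272/1875 (≈0.1451)
After 6 (thin lens f=-10): x=-15938/1875 (≈-8.5003) theta=-2203/3125 (≈-0.7050)
After 7 (propagate distance d=20): x=-42374/1875 (≈-22.5995) theta=-2203/3125 (≈-0.7050)
After 8 (curved mirror R=-45): x=-42374/1875 (≈-22.5995) theta=-144229/84375 (≈-1.7094)
After 9 (propagate distance d=35 (to screen)): x=-1390969/16875 (≈-82.4278) theta=-144229/84375 (≈-1.7094)
Rounded to 4 decimal places: x = -82.4278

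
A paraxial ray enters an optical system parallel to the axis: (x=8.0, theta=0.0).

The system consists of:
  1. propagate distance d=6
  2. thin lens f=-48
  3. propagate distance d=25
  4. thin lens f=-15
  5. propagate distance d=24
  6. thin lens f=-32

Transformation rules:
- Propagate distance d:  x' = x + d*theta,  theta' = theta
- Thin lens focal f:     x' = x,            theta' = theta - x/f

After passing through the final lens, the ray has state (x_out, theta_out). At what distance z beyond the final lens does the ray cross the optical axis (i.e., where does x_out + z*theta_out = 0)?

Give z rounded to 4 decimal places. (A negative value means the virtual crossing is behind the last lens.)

Answer: -17.0387

Derivation:
Initial: x=8.0000 theta=0.0000
After 1 (propagate distance d=6): x=8.0000 theta=0.0000
After 2 (thin lens f=-48): x=8.0000 theta=1/6 (≈0.1667)
After 3 (propagate distance d=25): x=73/6 (≈12.1667) theta=1/6 (≈0.1667)
After 4 (thin lens f=-15): x=73/6 (≈12.1667) theta=44/45 (≈0.9778)
After 5 (propagate distance d=24): x=1069/30 (≈35.6333) theta=44/45 (≈0.9778)
After 6 (thin lens f=-32): x=1069/30 (≈35.6333) theta=6023/2880 (≈2.0913)
z_focus = -x_out/theta_out = -(1069/30)/(6023/2880) = -102624/6023 ≈ -17.0387
Rounded to 4 decimal places: z = -17.0387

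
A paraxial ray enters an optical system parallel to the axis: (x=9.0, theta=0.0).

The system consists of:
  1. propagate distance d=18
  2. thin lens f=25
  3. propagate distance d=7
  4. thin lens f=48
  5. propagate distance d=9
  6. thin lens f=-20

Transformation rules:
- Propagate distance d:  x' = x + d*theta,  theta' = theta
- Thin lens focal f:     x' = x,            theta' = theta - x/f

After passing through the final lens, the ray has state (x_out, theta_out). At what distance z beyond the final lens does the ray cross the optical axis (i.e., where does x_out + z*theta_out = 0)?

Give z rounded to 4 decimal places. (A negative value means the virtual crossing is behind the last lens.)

Answer: 5.1429

Derivation:
Initial: x=9.0000 theta=0.0000
After 1 (propagate distance d=18): x=9.0000 theta=0.0000
After 2 (thin lens f=25): x=9.0000 theta=-0.3600
After 3 (propagate distance d=7): x=6.4800 theta=-0.3600
After 4 (thin lens f=48): x=6.4800 theta=-0.4950
After 5 (propagate distance d=9): x=2.0250 theta=-0.4950
After 6 (thin lens f=-20): x=2.0250 theta=-63/160 (≈-0.3938)
z_focus = -x_out/theta_out = -(2.0250)/(-63/160) = 36/7 ≈ 5.1429
Rounded to 4 decimal places: z = 5.1429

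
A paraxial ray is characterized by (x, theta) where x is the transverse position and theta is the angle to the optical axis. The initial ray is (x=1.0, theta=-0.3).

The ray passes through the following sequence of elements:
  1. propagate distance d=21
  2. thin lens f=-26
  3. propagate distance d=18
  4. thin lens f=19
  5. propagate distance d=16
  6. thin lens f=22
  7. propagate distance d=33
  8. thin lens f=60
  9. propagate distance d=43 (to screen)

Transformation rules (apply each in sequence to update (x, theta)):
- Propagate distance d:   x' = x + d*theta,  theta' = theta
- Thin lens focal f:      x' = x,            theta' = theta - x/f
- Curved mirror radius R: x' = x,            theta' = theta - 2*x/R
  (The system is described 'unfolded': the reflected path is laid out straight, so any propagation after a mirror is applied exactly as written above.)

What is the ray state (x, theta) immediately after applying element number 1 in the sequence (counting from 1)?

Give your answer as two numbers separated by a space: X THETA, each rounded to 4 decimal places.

Initial: x=1.0000 theta=-0.3000
After 1 (propagate distance d=21): x=-5.3000 theta=-0.3000
Rounded to 4 decimal places: x = -5.3000, theta = -0.3000

Answer: -5.3000 -0.3000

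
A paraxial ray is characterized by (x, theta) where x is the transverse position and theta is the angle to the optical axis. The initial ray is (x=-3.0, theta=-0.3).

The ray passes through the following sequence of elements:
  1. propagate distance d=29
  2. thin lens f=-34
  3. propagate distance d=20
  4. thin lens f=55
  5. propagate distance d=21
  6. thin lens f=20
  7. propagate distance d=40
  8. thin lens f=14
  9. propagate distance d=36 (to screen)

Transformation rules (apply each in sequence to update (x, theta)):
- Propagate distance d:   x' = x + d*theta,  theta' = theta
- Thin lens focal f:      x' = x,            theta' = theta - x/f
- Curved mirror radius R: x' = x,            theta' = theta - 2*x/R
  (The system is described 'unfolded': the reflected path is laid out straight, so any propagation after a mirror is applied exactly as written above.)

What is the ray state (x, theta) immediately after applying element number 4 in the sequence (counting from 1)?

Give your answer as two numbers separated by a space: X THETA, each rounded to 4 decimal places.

Answer: -24.5824 -0.1972

Derivation:
Initial: x=-3.0000 theta=-0.3000
After 1 (propagate distance d=29): x=-11.7000 theta=-0.3000
After 2 (thin lens f=-34): x=-11.7000 theta=-219/340 (≈-0.6441)
After 3 (propagate distance d=20): x=-4179/170 (≈-24.5824) theta=-219/340 (≈-0.6441)
After 4 (thin lens f=55): x=-4179/170 (≈-24.5824) theta=-3687/18700 (≈-0.1972)
Rounded to 4 decimal places: x = -24.5824, theta = -0.1972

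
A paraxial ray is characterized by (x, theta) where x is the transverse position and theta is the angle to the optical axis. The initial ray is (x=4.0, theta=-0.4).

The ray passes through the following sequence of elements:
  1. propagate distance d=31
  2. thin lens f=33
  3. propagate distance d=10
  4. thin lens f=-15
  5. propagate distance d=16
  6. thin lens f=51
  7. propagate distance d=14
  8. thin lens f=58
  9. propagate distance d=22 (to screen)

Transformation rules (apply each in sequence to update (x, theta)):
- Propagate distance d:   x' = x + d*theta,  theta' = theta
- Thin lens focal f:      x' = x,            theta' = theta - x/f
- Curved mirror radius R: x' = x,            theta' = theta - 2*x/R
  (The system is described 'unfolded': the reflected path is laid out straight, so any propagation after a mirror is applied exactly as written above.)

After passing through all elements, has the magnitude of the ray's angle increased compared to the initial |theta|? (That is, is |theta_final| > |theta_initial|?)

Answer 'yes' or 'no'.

Initial: x=4.0000 theta=-0.4000
After 1 (propagate distance d=31): x=-8.4000 theta=-0.4000
After 2 (thin lens f=33): x=-8.4000 theta=-8/55 (≈-0.1455)
After 3 (propagate distance d=10): x=-542/55 (≈-9.8545) theta=-8/55 (≈-0.1455)
After 4 (thin lens f=-15): x=-542/55 (≈-9.8545) theta=-662/825 (≈-0.8024)
After 5 (propagate distance d=16): x=-1702/75 (≈-22.6933) theta=-662/825 (≈-0.8024)
After 6 (thin lens f=51): x=-1702/75 (≈-22.6933) theta=-3008/8415 (≈-0.3575)
After 7 (propagate distance d=14): x=-1165382/42075 (≈-27.6977) theta=-3008/8415 (≈-0.3575)
After 8 (thin lens f=58): x=-1165382/42075 (≈-27.6977) theta=13321/110925 (≈0.1201)
After 9 (propagate distance d=22 (to screen)): x=-30572396/1220175 (≈-25.0557) theta=13321/110925 (≈0.1201)
|theta_initial|=0.4000 |theta_final|=13321/110925 (≈0.1201) -> not increased

Answer: no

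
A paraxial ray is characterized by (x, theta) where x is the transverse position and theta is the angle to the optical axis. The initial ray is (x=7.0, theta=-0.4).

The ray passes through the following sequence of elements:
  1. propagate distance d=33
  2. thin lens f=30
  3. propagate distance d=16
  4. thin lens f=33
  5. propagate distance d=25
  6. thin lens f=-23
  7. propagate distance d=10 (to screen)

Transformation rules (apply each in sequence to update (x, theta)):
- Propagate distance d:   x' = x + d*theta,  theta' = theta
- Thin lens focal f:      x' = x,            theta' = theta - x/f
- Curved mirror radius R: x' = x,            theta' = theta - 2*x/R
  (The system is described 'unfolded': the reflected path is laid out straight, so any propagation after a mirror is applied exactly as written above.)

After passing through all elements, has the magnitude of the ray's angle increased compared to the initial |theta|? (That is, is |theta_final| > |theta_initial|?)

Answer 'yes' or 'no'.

Initial: x=7.0000 theta=-0.4000
After 1 (propagate distance d=33): x=-6.2000 theta=-0.4000
After 2 (thin lens f=30): x=-6.2000 theta=-29/150 (≈-0.1933)
After 3 (propagate distance d=16): x=-697/75 (≈-9.2933) theta=-29/150 (≈-0.1933)
After 4 (thin lens f=33): x=-697/75 (≈-9.2933) theta=437/4950 (≈0.0883)
After 5 (propagate distance d=25): x=-35077/4950 (≈-7.0863) theta=437/4950 (≈0.0883)
After 6 (thin lens f=-23): x=-35077/4950 (≈-7.0863) theta=-4171/18975 (≈-0.2198)
After 7 (propagate distance d=10 (to screen)): x=-1057031/113850 (≈-9.2844) theta=-4171/18975 (≈-0.2198)
|theta_initial|=0.4000 |theta_final|=4171/18975 (≈0.2198) -> not increased

Answer: no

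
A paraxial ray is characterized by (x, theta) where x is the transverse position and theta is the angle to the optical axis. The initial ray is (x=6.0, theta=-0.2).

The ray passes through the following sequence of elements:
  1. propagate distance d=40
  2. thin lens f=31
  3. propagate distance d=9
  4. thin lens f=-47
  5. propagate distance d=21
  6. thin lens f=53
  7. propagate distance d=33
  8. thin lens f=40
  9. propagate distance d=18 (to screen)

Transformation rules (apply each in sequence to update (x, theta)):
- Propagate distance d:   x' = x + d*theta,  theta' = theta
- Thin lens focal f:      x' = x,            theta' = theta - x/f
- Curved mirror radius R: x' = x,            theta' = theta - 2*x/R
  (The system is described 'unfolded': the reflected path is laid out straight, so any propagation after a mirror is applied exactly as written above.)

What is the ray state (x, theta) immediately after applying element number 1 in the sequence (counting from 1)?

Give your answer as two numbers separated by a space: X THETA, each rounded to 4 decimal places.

Answer: -2.0000 -0.2000

Derivation:
Initial: x=6.0000 theta=-0.2000
After 1 (propagate distance d=40): x=-2.0000 theta=-0.2000
Rounded to 4 decimal places: x = -2.0000, theta = -0.2000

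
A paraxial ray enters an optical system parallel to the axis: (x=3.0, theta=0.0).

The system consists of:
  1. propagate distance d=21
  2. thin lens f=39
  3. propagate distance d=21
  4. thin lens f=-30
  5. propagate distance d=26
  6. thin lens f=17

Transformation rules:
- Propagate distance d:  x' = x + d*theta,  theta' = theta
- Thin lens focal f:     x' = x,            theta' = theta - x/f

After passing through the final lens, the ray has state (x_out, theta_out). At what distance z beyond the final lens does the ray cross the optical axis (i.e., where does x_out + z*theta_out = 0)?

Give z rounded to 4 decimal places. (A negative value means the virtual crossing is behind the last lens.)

Answer: 8.9722

Derivation:
Initial: x=3.0000 theta=0.0000
After 1 (propagate distance d=21): x=3.0000 theta=0.0000
After 2 (thin lens f=39): x=3.0000 theta=-1/13 (≈-0.0769)
After 3 (propagate distance d=21): x=18/13 (≈1.3846) theta=-1/13 (≈-0.0769)
After 4 (thin lens f=-30): x=18/13 (≈1.3846) theta=-2/65 (≈-0.0308)
After 5 (propagate distance d=26): x=38/65 (≈0.5846) theta=-2/65 (≈-0.0308)
After 6 (thin lens f=17): x=38/65 (≈0.5846) theta=-72/1105 (≈-0.0652)
z_focus = -x_out/theta_out = -(38/65)/(-72/1105) = 323/36 ≈ 8.9722
Rounded to 4 decimal places: z = 8.9722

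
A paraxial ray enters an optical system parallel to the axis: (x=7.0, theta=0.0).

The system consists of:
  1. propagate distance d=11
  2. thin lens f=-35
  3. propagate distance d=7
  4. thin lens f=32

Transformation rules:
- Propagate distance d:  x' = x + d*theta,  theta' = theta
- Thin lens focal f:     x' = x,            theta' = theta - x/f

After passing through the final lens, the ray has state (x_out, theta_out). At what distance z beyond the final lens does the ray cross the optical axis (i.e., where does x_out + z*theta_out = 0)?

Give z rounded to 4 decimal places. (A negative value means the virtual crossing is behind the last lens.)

Initial: x=7.0000 theta=0.0000
After 1 (propagate distance d=11): x=7.0000 theta=0.0000
After 2 (thin lens f=-35): x=7.0000 theta=0.2000
After 3 (propagate distance d=7): x=8.4000 theta=0.2000
After 4 (thin lens f=32): x=8.4000 theta=-0.0625
z_focus = -x_out/theta_out = -(8.4000)/(-0.0625) = 134.4000
Rounded to 4 decimal places: z = 134.4000

Answer: 134.4000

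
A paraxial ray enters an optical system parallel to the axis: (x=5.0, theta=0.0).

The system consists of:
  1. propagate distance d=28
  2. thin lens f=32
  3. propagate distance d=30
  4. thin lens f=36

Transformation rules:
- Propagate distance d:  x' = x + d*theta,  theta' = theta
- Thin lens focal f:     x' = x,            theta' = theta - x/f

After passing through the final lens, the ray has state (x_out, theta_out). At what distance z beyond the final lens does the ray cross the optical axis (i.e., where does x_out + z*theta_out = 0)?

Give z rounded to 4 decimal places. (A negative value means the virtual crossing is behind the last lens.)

Answer: 1.8947

Derivation:
Initial: x=5.0000 theta=0.0000
After 1 (propagate distance d=28): x=5.0000 theta=0.0000
After 2 (thin lens f=32): x=5.0000 theta=-5/32 (≈-0.1563)
After 3 (propagate distance d=30): x=0.3125 theta=-5/32 (≈-0.1563)
After 4 (thin lens f=36): x=0.3125 theta=-95/576 (≈-0.1649)
z_focus = -x_out/theta_out = -(0.3125)/(-95/576) = 36/19 ≈ 1.8947
Rounded to 4 decimal places: z = 1.8947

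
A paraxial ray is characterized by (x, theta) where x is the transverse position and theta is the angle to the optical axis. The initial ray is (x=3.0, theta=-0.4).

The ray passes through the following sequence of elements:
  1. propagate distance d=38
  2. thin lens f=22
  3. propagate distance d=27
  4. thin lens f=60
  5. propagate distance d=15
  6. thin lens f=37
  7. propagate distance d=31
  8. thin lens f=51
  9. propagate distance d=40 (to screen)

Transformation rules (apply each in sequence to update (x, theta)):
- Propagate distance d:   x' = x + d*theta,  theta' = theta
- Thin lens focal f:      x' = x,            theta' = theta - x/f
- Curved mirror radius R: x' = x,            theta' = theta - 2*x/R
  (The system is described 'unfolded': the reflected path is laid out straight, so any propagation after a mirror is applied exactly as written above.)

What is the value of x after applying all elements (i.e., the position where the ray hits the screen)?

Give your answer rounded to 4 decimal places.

Answer: 17.3342

Derivation:
Initial: x=3.0000 theta=-0.4000
After 1 (propagate distance d=38): x=-12.2000 theta=-0.4000
After 2 (thin lens f=22): x=-12.2000 theta=17/110 (≈0.1545)
After 3 (propagate distance d=27): x=-883/110 (≈-8.0273) theta=17/110 (≈0.1545)
After 4 (thin lens f=60): x=-883/110 (≈-8.0273) theta=173/600 (≈0.2883)
After 5 (propagate distance d=15): x=-1629/440 (≈-3.7023) theta=173/600 (≈0.2883)
After 6 (thin lens f=37): x=-1629/440 (≈-3.7023) theta=47423/122100 (≈0.3884)
After 7 (propagate distance d=31): x=2036131/244200 (≈8.3380) theta=47423/122100 (≈0.3884)
After 8 (thin lens f=51): x=2036131/244200 (≈8.3380) theta=560203/2490840 (≈0.2249)
After 9 (propagate distance d=40 (to screen)): x=215883281/12454200 (≈17.3342) theta=560203/2490840 (≈0.2249)
Rounded to 4 decimal places: x = 17.3342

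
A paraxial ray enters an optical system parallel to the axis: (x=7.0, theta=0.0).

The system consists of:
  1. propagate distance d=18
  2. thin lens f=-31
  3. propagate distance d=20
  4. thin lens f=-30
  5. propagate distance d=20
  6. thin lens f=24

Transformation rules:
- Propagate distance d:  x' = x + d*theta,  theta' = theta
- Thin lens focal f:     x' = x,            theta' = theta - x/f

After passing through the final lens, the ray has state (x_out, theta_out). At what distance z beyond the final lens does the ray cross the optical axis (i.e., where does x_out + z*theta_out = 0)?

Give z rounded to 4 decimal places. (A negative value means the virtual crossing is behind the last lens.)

Initial: x=7.0000 theta=0.0000
After 1 (propagate distance d=18): x=7.0000 theta=0.0000
After 2 (thin lens f=-31): x=7.0000 theta=7/31 (≈0.2258)
After 3 (propagate distance d=20): x=357/31 (≈11.5161) theta=7/31 (≈0.2258)
After 4 (thin lens f=-30): x=357/31 (≈11.5161) theta=189/310 (≈0.6097)
After 5 (propagate distance d=20): x=735/31 (≈23.7097) theta=189/310 (≈0.6097)
After 6 (thin lens f=24): x=735/31 (≈23.7097) theta=-469/1240 (≈-0.3782)
z_focus = -x_out/theta_out = -(735/31)/(-469/1240) = 4200/67 ≈ 62.6866
Rounded to 4 decimal places: z = 62.6866

Answer: 62.6866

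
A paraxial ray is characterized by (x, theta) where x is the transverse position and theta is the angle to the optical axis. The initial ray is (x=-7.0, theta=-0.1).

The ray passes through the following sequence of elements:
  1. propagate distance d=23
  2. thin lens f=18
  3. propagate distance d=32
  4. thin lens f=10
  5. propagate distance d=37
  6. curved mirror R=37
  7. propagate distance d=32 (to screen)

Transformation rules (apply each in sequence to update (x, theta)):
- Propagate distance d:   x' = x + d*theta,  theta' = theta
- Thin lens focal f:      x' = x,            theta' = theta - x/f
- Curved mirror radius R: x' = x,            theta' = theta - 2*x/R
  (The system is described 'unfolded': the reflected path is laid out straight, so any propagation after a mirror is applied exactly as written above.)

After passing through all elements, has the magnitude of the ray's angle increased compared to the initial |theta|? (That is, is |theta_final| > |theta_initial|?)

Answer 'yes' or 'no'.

Initial: x=-7.0000 theta=-0.1000
After 1 (propagate distance d=23): x=-9.3000 theta=-0.1000
After 2 (thin lens f=18): x=-9.3000 theta=5/12 (≈0.4167)
After 3 (propagate distance d=32): x=121/30 (≈4.0333) theta=5/12 (≈0.4167)
After 4 (thin lens f=10): x=121/30 (≈4.0333) theta=1/75 (≈0.0133)
After 5 (propagate distance d=37): x=679/150 (≈4.5267) theta=1/75 (≈0.0133)
After 6 (curved mirror R=37): x=679/150 (≈4.5267) theta=-214/925 (≈-0.2314)
After 7 (propagate distance d=32 (to screen)): x=-3193/1110 (≈-2.8766) theta=-214/925 (≈-0.2314)
|theta_initial|=0.1000 |theta_final|=214/925 (≈0.2314) -> increased

Answer: yes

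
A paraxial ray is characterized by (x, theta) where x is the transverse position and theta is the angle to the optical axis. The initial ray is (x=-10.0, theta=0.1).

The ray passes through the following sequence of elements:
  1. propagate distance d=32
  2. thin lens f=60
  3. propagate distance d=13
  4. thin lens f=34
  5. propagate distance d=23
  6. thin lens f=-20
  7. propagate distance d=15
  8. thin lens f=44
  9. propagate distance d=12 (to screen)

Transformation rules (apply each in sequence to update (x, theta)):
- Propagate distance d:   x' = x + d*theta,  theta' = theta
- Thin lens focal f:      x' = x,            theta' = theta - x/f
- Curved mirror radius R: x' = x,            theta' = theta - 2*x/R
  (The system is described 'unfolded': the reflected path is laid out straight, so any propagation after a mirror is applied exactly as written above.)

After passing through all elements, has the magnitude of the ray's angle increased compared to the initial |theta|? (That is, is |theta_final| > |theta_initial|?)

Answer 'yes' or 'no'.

Initial: x=-10.0000 theta=0.1000
After 1 (propagate distance d=32): x=-6.8000 theta=0.1000
After 2 (thin lens f=60): x=-6.8000 theta=16/75 (≈0.2133)
After 3 (propagate distance d=13): x=-302/75 (≈-4.0267) theta=16/75 (≈0.2133)
After 4 (thin lens f=34): x=-302/75 (≈-4.0267) theta=141/425 (≈0.3318)
After 5 (propagate distance d=23): x=919/255 (≈3.6039) theta=141/425 (≈0.3318)
After 6 (thin lens f=-20): x=919/255 (≈3.6039) theta=2611/5100 (≈0.5120)
After 7 (propagate distance d=15): x=677/60 (≈11.2833) theta=2611/5100 (≈0.5120)
After 8 (thin lens f=44): x=677/60 (≈11.2833) theta=19113/74800 (≈0.2555)
After 9 (propagate distance d=12 (to screen)): x=201253/14025 (≈14.3496) theta=19113/74800 (≈0.2555)
|theta_initial|=0.1000 |theta_final|=19113/74800 (≈0.2555) -> increased

Answer: yes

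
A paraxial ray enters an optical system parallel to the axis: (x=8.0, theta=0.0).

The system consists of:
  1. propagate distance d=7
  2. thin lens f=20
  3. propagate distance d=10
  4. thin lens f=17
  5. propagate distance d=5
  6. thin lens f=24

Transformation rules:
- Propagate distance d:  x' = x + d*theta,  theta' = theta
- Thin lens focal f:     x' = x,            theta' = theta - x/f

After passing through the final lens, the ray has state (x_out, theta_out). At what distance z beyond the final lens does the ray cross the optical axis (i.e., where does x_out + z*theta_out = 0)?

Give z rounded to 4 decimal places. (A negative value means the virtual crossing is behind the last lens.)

Answer: 1.2299

Derivation:
Initial: x=8.0000 theta=0.0000
After 1 (propagate distance d=7): x=8.0000 theta=0.0000
After 2 (thin lens f=20): x=8.0000 theta=-0.4000
After 3 (propagate distance d=10): x=4.0000 theta=-0.4000
After 4 (thin lens f=17): x=4.0000 theta=-54/85 (≈-0.6353)
After 5 (propagate distance d=5): x=14/17 (≈0.8235) theta=-54/85 (≈-0.6353)
After 6 (thin lens f=24): x=14/17 (≈0.8235) theta=-683/1020 (≈-0.6696)
z_focus = -x_out/theta_out = -(14/17)/(-683/1020) = 840/683 ≈ 1.2299
Rounded to 4 decimal places: z = 1.2299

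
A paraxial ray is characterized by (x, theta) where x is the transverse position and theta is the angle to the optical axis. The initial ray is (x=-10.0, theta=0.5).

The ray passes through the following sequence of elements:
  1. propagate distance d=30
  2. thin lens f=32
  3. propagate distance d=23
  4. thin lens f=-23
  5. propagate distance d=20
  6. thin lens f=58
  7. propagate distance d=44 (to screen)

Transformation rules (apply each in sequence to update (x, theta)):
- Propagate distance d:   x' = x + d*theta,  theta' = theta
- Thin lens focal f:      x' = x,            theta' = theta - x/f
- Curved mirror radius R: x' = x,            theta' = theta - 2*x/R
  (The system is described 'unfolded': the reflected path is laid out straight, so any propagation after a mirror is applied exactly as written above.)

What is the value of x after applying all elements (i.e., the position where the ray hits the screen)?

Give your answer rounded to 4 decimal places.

Initial: x=-10.0000 theta=0.5000
After 1 (propagate distance d=30): x=5.0000 theta=0.5000
After 2 (thin lens f=32): x=5.0000 theta=11/32 (≈0.3438)
After 3 (propagate distance d=23): x=413/32 (≈12.9063) theta=11/32 (≈0.3438)
After 4 (thin lens f=-23): x=413/32 (≈12.9063) theta=333/368 (≈0.9049)
After 5 (propagate distance d=20): x=22819/736 (≈31.0041) theta=333/368 (≈0.9049)
After 6 (thin lens f=58): x=22819/736 (≈31.0041) theta=15809/42688 (≈0.3703)
After 7 (propagate distance d=44 (to screen)): x=1009549/21344 (≈47.2990) theta=15809/42688 (≈0.3703)
Rounded to 4 decimal places: x = 47.2990

Answer: 47.2990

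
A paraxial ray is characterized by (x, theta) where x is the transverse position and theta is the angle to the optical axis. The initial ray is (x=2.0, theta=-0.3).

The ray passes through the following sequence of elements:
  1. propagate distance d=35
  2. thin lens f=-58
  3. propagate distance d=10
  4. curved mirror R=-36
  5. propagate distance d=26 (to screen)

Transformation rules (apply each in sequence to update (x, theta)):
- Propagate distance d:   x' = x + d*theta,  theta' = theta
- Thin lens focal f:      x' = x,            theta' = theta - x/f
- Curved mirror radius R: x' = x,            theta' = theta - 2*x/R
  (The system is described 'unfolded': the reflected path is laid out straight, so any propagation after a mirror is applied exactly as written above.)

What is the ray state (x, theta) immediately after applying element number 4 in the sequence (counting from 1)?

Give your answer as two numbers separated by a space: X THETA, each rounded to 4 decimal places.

Initial: x=2.0000 theta=-0.3000
After 1 (propagate distance d=35): x=-8.5000 theta=-0.3000
After 2 (thin lens f=-58): x=-8.5000 theta=-259/580 (≈-0.4466)
After 3 (propagate distance d=10): x=-376/29 (≈-12.9655) theta=-259/580 (≈-0.4466)
After 4 (curved mirror R=-36): x=-376/29 (≈-12.9655) theta=-6091/5220 (≈-1.1669)
Rounded to 4 decimal places: x = -12.9655, theta = -1.1669

Answer: -12.9655 -1.1669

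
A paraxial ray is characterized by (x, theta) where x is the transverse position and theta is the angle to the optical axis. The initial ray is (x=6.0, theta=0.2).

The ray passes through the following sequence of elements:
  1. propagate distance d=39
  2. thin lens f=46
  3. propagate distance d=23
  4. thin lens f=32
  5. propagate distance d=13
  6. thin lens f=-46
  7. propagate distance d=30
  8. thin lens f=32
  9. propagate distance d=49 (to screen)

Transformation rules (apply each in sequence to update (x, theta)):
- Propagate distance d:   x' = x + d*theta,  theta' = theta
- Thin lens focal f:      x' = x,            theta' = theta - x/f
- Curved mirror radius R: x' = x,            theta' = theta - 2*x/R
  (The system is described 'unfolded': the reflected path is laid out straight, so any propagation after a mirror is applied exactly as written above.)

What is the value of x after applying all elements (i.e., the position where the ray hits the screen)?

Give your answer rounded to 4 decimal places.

Initial: x=6.0000 theta=0.2000
After 1 (propagate distance d=39): x=13.8000 theta=0.2000
After 2 (thin lens f=46): x=13.8000 theta=-0.1000
After 3 (propagate distance d=23): x=11.5000 theta=-0.1000
After 4 (thin lens f=32): x=11.5000 theta=-147/320 (≈-0.4594)
After 5 (propagate distance d=13): x=1769/320 (≈5.5281) theta=-147/320 (≈-0.4594)
After 6 (thin lens f=-46): x=1769/320 (≈5.5281) theta=-4993/14720 (≈-0.3392)
After 7 (propagate distance d=30): x=-1069/230 (≈-4.6478) theta=-4993/14720 (≈-0.3392)
After 8 (thin lens f=32): x=-1069/230 (≈-4.6478) theta=-571/2944 (≈-0.1940)
After 9 (propagate distance d=49 (to screen)): x=-9057/640 (≈-14.1516) theta=-571/2944 (≈-0.1940)
Rounded to 4 decimal places: x = -14.1516

Answer: -14.1516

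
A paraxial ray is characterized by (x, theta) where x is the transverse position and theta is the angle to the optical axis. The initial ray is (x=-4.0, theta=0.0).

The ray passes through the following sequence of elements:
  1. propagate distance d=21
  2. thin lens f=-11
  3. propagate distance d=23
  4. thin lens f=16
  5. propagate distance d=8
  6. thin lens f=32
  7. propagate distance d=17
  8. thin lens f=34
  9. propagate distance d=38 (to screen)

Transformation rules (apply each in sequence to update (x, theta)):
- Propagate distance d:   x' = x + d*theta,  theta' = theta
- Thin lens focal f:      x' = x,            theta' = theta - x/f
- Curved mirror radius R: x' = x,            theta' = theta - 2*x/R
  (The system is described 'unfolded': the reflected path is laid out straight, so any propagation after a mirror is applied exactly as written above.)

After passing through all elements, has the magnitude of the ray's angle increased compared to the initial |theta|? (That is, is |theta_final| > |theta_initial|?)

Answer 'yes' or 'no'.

Answer: yes

Derivation:
Initial: x=-4.0000 theta=0.0000
After 1 (propagate distance d=21): x=-4.0000 theta=0.0000
After 2 (thin lens f=-11): x=-4.0000 theta=-4/11 (≈-0.3636)
After 3 (propagate distance d=23): x=-136/11 (≈-12.3636) theta=-4/11 (≈-0.3636)
After 4 (thin lens f=16): x=-136/11 (≈-12.3636) theta=9/22 (≈0.4091)
After 5 (propagate distance d=8): x=-100/11 (≈-9.0909) theta=9/22 (≈0.4091)
After 6 (thin lens f=32): x=-100/11 (≈-9.0909) theta=61/88 (≈0.6932)
After 7 (propagate distance d=17): x=237/88 (≈2.6932) theta=61/88 (≈0.6932)
After 8 (thin lens f=34): x=237/88 (≈2.6932) theta=167/272 (≈0.6140)
After 9 (propagate distance d=38 (to screen)): x=9733/374 (≈26.0241) theta=167/272 (≈0.6140)
|theta_initial|=0.0000 |theta_final|=167/272 (≈0.6140) -> increased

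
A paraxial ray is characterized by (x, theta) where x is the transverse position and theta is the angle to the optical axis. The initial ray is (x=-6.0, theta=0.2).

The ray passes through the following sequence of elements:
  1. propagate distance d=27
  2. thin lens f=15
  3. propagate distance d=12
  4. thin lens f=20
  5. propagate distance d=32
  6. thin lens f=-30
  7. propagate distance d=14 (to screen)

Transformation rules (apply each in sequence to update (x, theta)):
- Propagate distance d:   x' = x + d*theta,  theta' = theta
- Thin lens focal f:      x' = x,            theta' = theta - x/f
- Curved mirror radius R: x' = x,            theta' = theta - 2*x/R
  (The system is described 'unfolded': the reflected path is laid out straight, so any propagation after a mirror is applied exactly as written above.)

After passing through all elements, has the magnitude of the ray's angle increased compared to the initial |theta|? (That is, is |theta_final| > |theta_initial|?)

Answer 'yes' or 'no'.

Answer: yes

Derivation:
Initial: x=-6.0000 theta=0.2000
After 1 (propagate distance d=27): x=-0.6000 theta=0.2000
After 2 (thin lens f=15): x=-0.6000 theta=0.2400
After 3 (propagate distance d=12): x=2.2800 theta=0.2400
After 4 (thin lens f=20): x=2.2800 theta=0.1260
After 5 (propagate distance d=32): x=6.3120 theta=0.1260
After 6 (thin lens f=-30): x=6.3120 theta=0.3364
After 7 (propagate distance d=14 (to screen)): x=11.0216 theta=0.3364
|theta_initial|=0.2000 |theta_final|=0.3364 -> increased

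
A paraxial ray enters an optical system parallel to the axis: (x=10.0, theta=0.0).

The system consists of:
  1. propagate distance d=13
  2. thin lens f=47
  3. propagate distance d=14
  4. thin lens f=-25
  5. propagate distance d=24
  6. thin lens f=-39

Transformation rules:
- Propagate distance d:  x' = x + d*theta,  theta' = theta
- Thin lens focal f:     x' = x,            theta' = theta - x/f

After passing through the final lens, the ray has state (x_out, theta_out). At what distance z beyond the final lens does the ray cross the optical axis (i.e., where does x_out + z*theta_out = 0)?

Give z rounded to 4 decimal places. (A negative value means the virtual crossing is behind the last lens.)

Answer: -29.8442

Derivation:
Initial: x=10.0000 theta=0.0000
After 1 (propagate distance d=13): x=10.0000 theta=0.0000
After 2 (thin lens f=47): x=10.0000 theta=-10/47 (≈-0.2128)
After 3 (propagate distance d=14): x=330/47 (≈7.0213) theta=-10/47 (≈-0.2128)
After 4 (thin lens f=-25): x=330/47 (≈7.0213) theta=16/235 (≈0.0681)
After 5 (propagate distance d=24): x=2034/235 (≈8.6553) theta=16/235 (≈0.0681)
After 6 (thin lens f=-39): x=2034/235 (≈8.6553) theta=886/3055 (≈0.2900)
z_focus = -x_out/theta_out = -(2034/235)/(886/3055) = -13221/443 ≈ -29.8442
Rounded to 4 decimal places: z = -29.8442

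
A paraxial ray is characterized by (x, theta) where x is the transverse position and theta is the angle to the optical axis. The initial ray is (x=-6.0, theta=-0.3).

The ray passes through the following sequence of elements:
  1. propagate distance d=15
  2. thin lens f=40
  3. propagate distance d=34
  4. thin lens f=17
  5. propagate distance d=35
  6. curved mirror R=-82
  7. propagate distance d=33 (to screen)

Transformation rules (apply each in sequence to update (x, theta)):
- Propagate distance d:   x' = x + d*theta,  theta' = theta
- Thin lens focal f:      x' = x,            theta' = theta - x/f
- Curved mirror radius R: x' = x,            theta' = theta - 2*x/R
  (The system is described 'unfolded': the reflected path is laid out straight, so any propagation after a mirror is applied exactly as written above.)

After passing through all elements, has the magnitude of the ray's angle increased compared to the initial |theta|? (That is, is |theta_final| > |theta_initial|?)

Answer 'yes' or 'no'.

Initial: x=-6.0000 theta=-0.3000
After 1 (propagate distance d=15): x=-10.5000 theta=-0.3000
After 2 (thin lens f=40): x=-10.5000 theta=-0.0375
After 3 (propagate distance d=34): x=-11.7750 theta=-0.0375
After 4 (thin lens f=17): x=-11.7750 theta=891/1360 (≈0.6551)
After 5 (propagate distance d=35): x=15171/1360 (≈11.1551) theta=891/1360 (≈0.6551)
After 6 (curved mirror R=-82): x=15171/1360 (≈11.1551) theta=25851/27880 (≈0.9272)
After 7 (propagate distance d=33 (to screen)): x=2328177/55760 (≈41.7535) theta=25851/27880 (≈0.9272)
|theta_initial|=0.3000 |theta_final|=25851/27880 (≈0.9272) -> increased

Answer: yes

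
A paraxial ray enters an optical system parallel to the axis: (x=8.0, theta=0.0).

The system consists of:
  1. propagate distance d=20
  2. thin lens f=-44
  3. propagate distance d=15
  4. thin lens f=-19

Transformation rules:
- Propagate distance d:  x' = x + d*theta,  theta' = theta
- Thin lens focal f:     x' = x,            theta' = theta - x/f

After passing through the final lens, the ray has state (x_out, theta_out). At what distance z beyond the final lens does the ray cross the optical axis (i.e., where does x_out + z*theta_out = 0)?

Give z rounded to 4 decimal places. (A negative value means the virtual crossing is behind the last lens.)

Answer: -14.3718

Derivation:
Initial: x=8.0000 theta=0.0000
After 1 (propagate distance d=20): x=8.0000 theta=0.0000
After 2 (thin lens f=-44): x=8.0000 theta=2/11 (≈0.1818)
After 3 (propagate distance d=15): x=118/11 (≈10.7273) theta=2/11 (≈0.1818)
After 4 (thin lens f=-19): x=118/11 (≈10.7273) theta=156/209 (≈0.7464)
z_focus = -x_out/theta_out = -(118/11)/(156/209) = -1121/78 ≈ -14.3718
Rounded to 4 decimal places: z = -14.3718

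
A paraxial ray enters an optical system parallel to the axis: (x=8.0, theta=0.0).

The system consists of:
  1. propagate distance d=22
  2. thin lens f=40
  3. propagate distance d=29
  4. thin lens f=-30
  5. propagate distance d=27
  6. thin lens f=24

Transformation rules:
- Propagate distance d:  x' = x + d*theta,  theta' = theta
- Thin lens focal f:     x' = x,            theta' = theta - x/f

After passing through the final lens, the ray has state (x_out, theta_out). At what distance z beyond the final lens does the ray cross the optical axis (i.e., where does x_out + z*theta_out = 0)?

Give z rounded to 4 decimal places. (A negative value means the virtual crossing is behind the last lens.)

Initial: x=8.0000 theta=0.0000
After 1 (propagate distance d=22): x=8.0000 theta=0.0000
After 2 (thin lens f=40): x=8.0000 theta=-0.2000
After 3 (propagate distance d=29): x=2.2000 theta=-0.2000
After 4 (thin lens f=-30): x=2.2000 theta=-19/150 (≈-0.1267)
After 5 (propagate distance d=27): x=-1.2200 theta=-19/150 (≈-0.1267)
After 6 (thin lens f=24): x=-1.2200 theta=-91/1200 (≈-0.0758)
z_focus = -x_out/theta_out = -(-1.2200)/(-91/1200) = -1464/91 ≈ -16.0879
Rounded to 4 decimal places: z = -16.0879

Answer: -16.0879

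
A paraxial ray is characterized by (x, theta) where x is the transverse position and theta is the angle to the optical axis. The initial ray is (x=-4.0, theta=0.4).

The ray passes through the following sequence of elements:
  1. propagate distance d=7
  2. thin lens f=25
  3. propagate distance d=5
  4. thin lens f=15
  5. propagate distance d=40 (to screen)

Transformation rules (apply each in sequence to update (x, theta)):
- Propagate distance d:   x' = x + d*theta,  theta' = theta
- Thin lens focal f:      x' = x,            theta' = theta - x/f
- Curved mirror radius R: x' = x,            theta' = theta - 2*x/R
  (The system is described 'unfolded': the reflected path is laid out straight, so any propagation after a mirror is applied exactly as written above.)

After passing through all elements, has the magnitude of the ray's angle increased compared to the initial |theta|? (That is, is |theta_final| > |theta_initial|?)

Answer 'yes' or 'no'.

Initial: x=-4.0000 theta=0.4000
After 1 (propagate distance d=7): x=-1.2000 theta=0.4000
After 2 (thin lens f=25): x=-1.2000 theta=0.4480
After 3 (propagate distance d=5): x=1.0400 theta=0.4480
After 4 (thin lens f=15): x=1.0400 theta=142/375 (≈0.3787)
After 5 (propagate distance d=40 (to screen)): x=1214/75 (≈16.1867) theta=142/375 (≈0.3787)
|theta_initial|=0.4000 |theta_final|=142/375 (≈0.3787) -> not increased

Answer: no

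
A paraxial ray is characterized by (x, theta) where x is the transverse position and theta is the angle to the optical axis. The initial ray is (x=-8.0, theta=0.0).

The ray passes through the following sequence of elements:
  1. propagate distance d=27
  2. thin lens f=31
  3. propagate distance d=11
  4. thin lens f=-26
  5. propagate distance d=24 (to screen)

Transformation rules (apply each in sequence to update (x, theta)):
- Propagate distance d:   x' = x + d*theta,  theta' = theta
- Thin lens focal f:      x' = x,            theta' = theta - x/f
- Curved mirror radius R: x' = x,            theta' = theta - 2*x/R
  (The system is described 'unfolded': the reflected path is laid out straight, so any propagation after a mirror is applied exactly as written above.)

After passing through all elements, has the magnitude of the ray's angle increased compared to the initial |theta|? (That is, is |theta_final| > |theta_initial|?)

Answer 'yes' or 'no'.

Answer: yes

Derivation:
Initial: x=-8.0000 theta=0.0000
After 1 (propagate distance d=27): x=-8.0000 theta=0.0000
After 2 (thin lens f=31): x=-8.0000 theta=8/31 (≈0.2581)
After 3 (propagate distance d=11): x=-160/31 (≈-5.1613) theta=8/31 (≈0.2581)
After 4 (thin lens f=-26): x=-160/31 (≈-5.1613) theta=24/403 (≈0.0596)
After 5 (propagate distance d=24 (to screen)): x=-1504/403 (≈-3.7320) theta=24/403 (≈0.0596)
|theta_initial|=0.0000 |theta_final|=24/403 (≈0.0596) -> increased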